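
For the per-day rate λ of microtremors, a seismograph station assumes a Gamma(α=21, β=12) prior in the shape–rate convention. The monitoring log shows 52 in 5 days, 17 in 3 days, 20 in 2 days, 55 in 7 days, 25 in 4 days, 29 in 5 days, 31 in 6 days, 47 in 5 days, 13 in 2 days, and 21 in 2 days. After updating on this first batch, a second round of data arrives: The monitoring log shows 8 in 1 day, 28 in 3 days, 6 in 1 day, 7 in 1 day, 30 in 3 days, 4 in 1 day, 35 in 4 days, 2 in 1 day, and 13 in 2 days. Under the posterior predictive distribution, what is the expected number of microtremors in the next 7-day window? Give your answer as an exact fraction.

232/5

Total count: 52 + 17 + 20 + 55 + 25 + 29 + 31 + 47 + 13 + 21 = 310.
Total exposure: 5 + 3 + 2 + 7 + 4 + 5 + 6 + 5 + 2 + 2 = 41 days.
After the first batch: Gamma(21 + 310, 12 + 41) = Gamma(331, 53).
Total count: 8 + 28 + 6 + 7 + 30 + 4 + 35 + 2 + 13 = 133.
Total exposure: 1 + 3 + 1 + 1 + 3 + 1 + 4 + 1 + 2 = 17 days.
After the second batch: Gamma(331 + 133, 53 + 17) = Gamma(464, 70).
Predictive mean over a 7-day window = T·E[λ|data] = 7·464/70 = 232/5.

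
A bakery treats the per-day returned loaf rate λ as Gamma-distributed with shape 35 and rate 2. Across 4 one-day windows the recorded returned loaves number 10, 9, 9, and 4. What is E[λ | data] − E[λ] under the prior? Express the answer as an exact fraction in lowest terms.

Total count: 10 + 9 + 9 + 4 = 32.
Total exposure: 4 days.
Posterior: α' = 35 + 32 = 67, β' = 2 + 4 = 6.
Posterior mean = 67/6 = 67/6; prior mean = 35/2 = 35/2. Difference = 67/6 − 35/2 = -19/3.

-19/3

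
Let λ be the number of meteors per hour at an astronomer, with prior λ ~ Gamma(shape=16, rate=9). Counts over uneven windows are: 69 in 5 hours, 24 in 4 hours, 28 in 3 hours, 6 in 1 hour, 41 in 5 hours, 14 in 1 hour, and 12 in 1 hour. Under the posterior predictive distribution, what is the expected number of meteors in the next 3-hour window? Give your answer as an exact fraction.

630/29

Total count: 69 + 24 + 28 + 6 + 41 + 14 + 12 = 194.
Total exposure: 5 + 4 + 3 + 1 + 5 + 1 + 1 = 20 hours.
By Gamma–Poisson conjugacy, the posterior is Gamma(α + Σx, β + Σt) = Gamma(16 + 194, 9 + 20) = Gamma(210, 29).
Predictive mean over a 3-hour window = T·E[λ|data] = 3·210/29 = 630/29.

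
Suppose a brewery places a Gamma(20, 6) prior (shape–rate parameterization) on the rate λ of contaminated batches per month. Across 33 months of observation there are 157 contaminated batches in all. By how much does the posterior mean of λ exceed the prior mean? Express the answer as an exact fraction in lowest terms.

Total count 157 over total exposure 33 months.
Gamma(α, β) with Poisson data over total exposure Σt gives posterior Gamma(α+Σx, β+Σt) = Gamma(177, 39).
Posterior mean = 177/39 = 59/13; prior mean = 20/6 = 10/3. Difference = 59/13 − 10/3 = 47/39.

47/39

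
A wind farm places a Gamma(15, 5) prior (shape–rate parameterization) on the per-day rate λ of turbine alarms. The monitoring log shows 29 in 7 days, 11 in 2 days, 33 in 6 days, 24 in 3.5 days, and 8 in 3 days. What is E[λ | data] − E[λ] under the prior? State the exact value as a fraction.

81/53

Total count: 29 + 11 + 33 + 24 + 8 = 105.
Total exposure: 7 + 2 + 6 + 3.5 + 3 = 21.5 days.
Gamma(α, β) with Poisson data over total exposure Σt gives posterior Gamma(α+Σx, β+Σt) = Gamma(120, 53/2).
Posterior mean = 120/(53/2) = 240/53; prior mean = 15/5 = 3. Difference = 240/53 − 3 = 81/53.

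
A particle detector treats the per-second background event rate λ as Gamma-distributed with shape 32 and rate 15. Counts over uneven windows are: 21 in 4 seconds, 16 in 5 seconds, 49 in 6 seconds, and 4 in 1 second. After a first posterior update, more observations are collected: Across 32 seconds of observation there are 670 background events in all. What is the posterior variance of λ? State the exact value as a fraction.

88/441

Total count: 21 + 16 + 49 + 4 = 90.
Total exposure: 4 + 5 + 6 + 1 = 16 seconds.
After the first batch: Gamma(32 + 90, 15 + 16) = Gamma(122, 31).
Total count 670 over total exposure 32 seconds.
After the second batch: Gamma(122 + 670, 31 + 32) = Gamma(792, 63).
Posterior variance = α'/β'² = 792/3969 = 88/441.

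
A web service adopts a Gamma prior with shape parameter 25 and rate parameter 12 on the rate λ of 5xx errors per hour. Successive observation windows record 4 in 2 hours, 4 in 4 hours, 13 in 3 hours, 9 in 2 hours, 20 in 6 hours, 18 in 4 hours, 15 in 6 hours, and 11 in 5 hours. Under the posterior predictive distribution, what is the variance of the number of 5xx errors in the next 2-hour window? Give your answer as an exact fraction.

2737/484

Total count: 4 + 4 + 13 + 9 + 20 + 18 + 15 + 11 = 94.
Total exposure: 2 + 4 + 3 + 2 + 6 + 4 + 6 + 5 = 32 hours.
Gamma(α, β) with Poisson data over total exposure Σt gives posterior Gamma(α+Σx, β+Σt) = Gamma(119, 44).
The posterior predictive for a window of length T is Negative Binomial with variance T·α'·(β'+T)/β'² = 2·119·46/1936 = 2737/484.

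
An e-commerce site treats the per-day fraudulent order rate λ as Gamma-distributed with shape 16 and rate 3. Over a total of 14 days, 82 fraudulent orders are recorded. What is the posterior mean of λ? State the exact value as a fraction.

Total count 82 over total exposure 14 days.
Gamma(α, β) with Poisson data over total exposure Σt gives posterior Gamma(α+Σx, β+Σt) = Gamma(98, 17).
Posterior mean = α'/β' = 98/17.

98/17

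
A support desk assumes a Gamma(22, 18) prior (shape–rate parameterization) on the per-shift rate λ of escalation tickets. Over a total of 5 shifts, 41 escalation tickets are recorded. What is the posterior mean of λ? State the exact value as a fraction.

63/23

Total count 41 over total exposure 5 shifts.
By Gamma–Poisson conjugacy, the posterior is Gamma(α + Σx, β + Σt) = Gamma(22 + 41, 18 + 5) = Gamma(63, 23).
Posterior mean = α'/β' = 63/23.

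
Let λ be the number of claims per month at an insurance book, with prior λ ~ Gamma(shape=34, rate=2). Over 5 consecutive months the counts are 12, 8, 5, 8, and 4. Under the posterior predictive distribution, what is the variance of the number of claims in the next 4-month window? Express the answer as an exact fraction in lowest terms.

Total count: 12 + 8 + 5 + 8 + 4 = 37.
Total exposure: 5 months.
Gamma(α, β) with Poisson data over total exposure Σt gives posterior Gamma(α+Σx, β+Σt) = Gamma(71, 7).
The posterior predictive for a window of length T is Negative Binomial with variance T·α'·(β'+T)/β'² = 4·71·11/49 = 3124/49.

3124/49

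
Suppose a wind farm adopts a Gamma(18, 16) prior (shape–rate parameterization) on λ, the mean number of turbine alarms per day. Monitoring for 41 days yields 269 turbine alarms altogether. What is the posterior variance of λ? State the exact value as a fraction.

Total count 269 over total exposure 41 days.
Conjugate update: add total count to the shape and total exposure to the rate, giving Gamma(287, 57).
Posterior variance = α'/β'² = 287/3249.

287/3249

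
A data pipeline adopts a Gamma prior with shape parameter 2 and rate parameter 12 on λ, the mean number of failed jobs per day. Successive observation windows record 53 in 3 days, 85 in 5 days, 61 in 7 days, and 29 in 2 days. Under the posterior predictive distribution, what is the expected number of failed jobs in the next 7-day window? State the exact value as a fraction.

1610/29

Total count: 53 + 85 + 61 + 29 = 228.
Total exposure: 3 + 5 + 7 + 2 = 17 days.
Posterior: α' = 2 + 228 = 230, β' = 12 + 17 = 29.
Predictive mean over a 7-day window = T·E[λ|data] = 7·230/29 = 1610/29.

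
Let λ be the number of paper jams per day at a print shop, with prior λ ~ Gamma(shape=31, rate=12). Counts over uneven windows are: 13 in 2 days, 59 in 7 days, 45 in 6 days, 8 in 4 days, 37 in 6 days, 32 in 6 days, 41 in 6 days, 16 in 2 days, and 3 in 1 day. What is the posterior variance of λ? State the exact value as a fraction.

285/2704

Total count: 13 + 59 + 45 + 8 + 37 + 32 + 41 + 16 + 3 = 254.
Total exposure: 2 + 7 + 6 + 4 + 6 + 6 + 6 + 2 + 1 = 40 days.
By Gamma–Poisson conjugacy, the posterior is Gamma(α + Σx, β + Σt) = Gamma(31 + 254, 12 + 40) = Gamma(285, 52).
Posterior variance = α'/β'² = 285/2704.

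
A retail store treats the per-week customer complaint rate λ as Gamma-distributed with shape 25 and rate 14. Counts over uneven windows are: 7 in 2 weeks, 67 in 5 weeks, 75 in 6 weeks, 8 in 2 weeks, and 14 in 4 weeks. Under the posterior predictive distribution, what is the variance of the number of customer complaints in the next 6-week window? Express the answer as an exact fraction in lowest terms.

5096/121

Total count: 7 + 67 + 75 + 8 + 14 = 171.
Total exposure: 2 + 5 + 6 + 2 + 4 = 19 weeks.
The Gamma prior is conjugate for the Poisson rate, so λ | data ~ Gamma(25+171, 14+19) = Gamma(196, 33).
The posterior predictive for a window of length T is Negative Binomial with variance T·α'·(β'+T)/β'² = 6·196·39/1089 = 5096/121.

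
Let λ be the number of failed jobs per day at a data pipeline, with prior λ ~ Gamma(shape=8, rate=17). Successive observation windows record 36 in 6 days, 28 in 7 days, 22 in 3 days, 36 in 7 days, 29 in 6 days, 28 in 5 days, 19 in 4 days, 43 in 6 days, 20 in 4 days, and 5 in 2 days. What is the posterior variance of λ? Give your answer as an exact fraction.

274/4489

Total count: 36 + 28 + 22 + 36 + 29 + 28 + 19 + 43 + 20 + 5 = 266.
Total exposure: 6 + 7 + 3 + 7 + 6 + 5 + 4 + 6 + 4 + 2 = 50 days.
Conjugate update: add total count to the shape and total exposure to the rate, giving Gamma(274, 67).
Posterior variance = α'/β'² = 274/4489.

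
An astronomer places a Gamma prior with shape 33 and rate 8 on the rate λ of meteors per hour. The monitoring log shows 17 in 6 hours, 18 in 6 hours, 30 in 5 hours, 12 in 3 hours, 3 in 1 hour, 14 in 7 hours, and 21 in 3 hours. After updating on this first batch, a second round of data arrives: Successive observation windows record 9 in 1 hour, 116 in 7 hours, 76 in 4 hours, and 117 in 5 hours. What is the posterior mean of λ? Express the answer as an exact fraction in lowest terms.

233/28

Total count: 17 + 18 + 30 + 12 + 3 + 14 + 21 = 115.
Total exposure: 6 + 6 + 5 + 3 + 1 + 7 + 3 = 31 hours.
After the first batch: Gamma(33 + 115, 8 + 31) = Gamma(148, 39).
Total count: 9 + 116 + 76 + 117 = 318.
Total exposure: 1 + 7 + 4 + 5 = 17 hours.
After the second batch: Gamma(148 + 318, 39 + 17) = Gamma(466, 56).
Posterior mean = α'/β' = 466/56 = 233/28.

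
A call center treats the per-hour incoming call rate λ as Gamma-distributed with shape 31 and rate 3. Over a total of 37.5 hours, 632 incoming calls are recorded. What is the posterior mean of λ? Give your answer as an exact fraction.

442/27

Total count 632 over total exposure 37.5 hours.
Posterior: α' = 31 + 632 = 663, β' = 3 + 37.5 = 81/2.
Posterior mean = α'/β' = 663/(81/2) = 442/27.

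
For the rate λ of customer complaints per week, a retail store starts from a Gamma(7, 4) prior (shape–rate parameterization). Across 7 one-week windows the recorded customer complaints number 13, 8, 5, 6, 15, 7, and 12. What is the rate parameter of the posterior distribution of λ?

Total count: 13 + 8 + 5 + 6 + 15 + 7 + 12 = 66.
Total exposure: 7 weeks.
By Gamma–Poisson conjugacy, the posterior is Gamma(α + Σx, β + Σt) = Gamma(7 + 66, 4 + 7) = Gamma(73, 11).

11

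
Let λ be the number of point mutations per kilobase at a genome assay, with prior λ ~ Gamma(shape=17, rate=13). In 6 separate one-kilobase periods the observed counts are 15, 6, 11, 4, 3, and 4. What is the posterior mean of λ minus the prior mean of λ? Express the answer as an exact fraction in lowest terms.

Total count: 15 + 6 + 11 + 4 + 3 + 4 = 43.
Total exposure: 6 kilobases.
Conjugate update: add total count to the shape and total exposure to the rate, giving Gamma(60, 19).
Posterior mean = 60/19 = 60/19; prior mean = 17/13 = 17/13. Difference = 60/19 − 17/13 = 457/247.

457/247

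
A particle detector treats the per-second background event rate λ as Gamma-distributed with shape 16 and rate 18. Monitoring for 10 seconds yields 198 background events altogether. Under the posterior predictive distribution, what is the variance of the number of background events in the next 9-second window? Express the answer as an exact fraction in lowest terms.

35631/392

Total count 198 over total exposure 10 seconds.
The Gamma prior is conjugate for the Poisson rate, so λ | data ~ Gamma(16+198, 18+10) = Gamma(214, 28).
The posterior predictive for a window of length T is Negative Binomial with variance T·α'·(β'+T)/β'² = 9·214·37/784 = 35631/392.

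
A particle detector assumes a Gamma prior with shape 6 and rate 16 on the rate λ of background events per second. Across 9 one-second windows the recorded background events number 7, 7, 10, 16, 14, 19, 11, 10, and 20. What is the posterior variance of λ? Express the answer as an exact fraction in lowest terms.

Total count: 7 + 7 + 10 + 16 + 14 + 19 + 11 + 10 + 20 = 114.
Total exposure: 9 seconds.
Posterior: α' = 6 + 114 = 120, β' = 16 + 9 = 25.
Posterior variance = α'/β'² = 120/625 = 24/125.

24/125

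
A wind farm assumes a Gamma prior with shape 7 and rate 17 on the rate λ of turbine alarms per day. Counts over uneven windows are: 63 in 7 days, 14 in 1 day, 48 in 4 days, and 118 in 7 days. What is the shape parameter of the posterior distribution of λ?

250

Total count: 63 + 14 + 48 + 118 = 243.
Total exposure: 7 + 1 + 4 + 7 = 19 days.
By Gamma–Poisson conjugacy, the posterior is Gamma(α + Σx, β + Σt) = Gamma(7 + 243, 17 + 19) = Gamma(250, 36).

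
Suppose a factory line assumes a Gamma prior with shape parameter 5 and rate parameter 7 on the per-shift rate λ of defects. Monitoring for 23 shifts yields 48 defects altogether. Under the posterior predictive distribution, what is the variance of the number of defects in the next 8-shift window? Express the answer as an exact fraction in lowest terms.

Total count 48 over total exposure 23 shifts.
The Gamma prior is conjugate for the Poisson rate, so λ | data ~ Gamma(5+48, 7+23) = Gamma(53, 30).
The posterior predictive for a window of length T is Negative Binomial with variance T·α'·(β'+T)/β'² = 8·53·38/900 = 4028/225.

4028/225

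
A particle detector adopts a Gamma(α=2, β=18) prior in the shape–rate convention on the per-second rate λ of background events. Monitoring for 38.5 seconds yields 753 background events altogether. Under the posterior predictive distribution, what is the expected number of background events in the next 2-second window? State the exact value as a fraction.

Total count 753 over total exposure 38.5 seconds.
Gamma(α, β) with Poisson data over total exposure Σt gives posterior Gamma(α+Σx, β+Σt) = Gamma(755, 113/2).
Predictive mean over a 2-second window = T·E[λ|data] = 2·755/(113/2) = 3020/113.

3020/113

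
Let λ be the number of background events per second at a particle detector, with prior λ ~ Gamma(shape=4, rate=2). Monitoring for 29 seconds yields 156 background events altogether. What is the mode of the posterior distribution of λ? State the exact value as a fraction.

Total count 156 over total exposure 29 seconds.
Posterior: α' = 4 + 156 = 160, β' = 2 + 29 = 31.
Posterior mode = (α'−1)/β' = 159/31.

159/31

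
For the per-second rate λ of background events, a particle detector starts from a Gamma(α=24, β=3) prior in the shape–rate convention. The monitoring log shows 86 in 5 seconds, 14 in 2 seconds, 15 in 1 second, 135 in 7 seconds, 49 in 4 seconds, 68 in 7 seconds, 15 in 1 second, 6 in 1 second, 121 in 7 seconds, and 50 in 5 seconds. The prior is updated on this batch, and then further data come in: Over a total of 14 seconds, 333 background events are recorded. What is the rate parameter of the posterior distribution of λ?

Total count: 86 + 14 + 15 + 135 + 49 + 68 + 15 + 6 + 121 + 50 = 559.
Total exposure: 5 + 2 + 1 + 7 + 4 + 7 + 1 + 1 + 7 + 5 = 40 seconds.
After the first batch: Gamma(24 + 559, 3 + 40) = Gamma(583, 43).
Total count 333 over total exposure 14 seconds.
After the second batch: Gamma(583 + 333, 43 + 14) = Gamma(916, 57).

57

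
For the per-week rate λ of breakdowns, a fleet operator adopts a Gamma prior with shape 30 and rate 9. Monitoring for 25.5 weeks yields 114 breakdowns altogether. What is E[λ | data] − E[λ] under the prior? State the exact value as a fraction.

Total count 114 over total exposure 25.5 weeks.
Conjugate update: add total count to the shape and total exposure to the rate, giving Gamma(144, 69/2).
Posterior mean = 144/(69/2) = 96/23; prior mean = 30/9 = 10/3. Difference = 96/23 − 10/3 = 58/69.

58/69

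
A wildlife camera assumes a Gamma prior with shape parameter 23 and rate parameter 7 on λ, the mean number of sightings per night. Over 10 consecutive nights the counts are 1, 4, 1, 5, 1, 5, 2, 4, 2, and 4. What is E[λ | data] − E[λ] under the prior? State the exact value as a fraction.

-27/119

Total count: 1 + 4 + 1 + 5 + 1 + 5 + 2 + 4 + 2 + 4 = 29.
Total exposure: 10 nights.
Gamma(α, β) with Poisson data over total exposure Σt gives posterior Gamma(α+Σx, β+Σt) = Gamma(52, 17).
Posterior mean = 52/17 = 52/17; prior mean = 23/7 = 23/7. Difference = 52/17 − 23/7 = -27/119.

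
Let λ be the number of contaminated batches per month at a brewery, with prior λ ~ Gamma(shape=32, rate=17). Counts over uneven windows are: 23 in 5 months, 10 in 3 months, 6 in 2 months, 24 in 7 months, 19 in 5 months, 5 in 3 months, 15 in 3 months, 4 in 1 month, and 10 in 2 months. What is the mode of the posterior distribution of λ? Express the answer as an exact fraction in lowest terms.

Total count: 23 + 10 + 6 + 24 + 19 + 5 + 15 + 4 + 10 = 116.
Total exposure: 5 + 3 + 2 + 7 + 5 + 3 + 3 + 1 + 2 = 31 months.
Posterior: α' = 32 + 116 = 148, β' = 17 + 31 = 48.
Posterior mode = (α'−1)/β' = 147/48 = 49/16.

49/16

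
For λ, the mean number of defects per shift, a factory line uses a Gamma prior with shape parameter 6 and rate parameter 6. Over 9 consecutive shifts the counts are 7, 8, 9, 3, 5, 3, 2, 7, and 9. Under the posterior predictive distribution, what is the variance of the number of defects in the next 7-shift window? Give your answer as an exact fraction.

Total count: 7 + 8 + 9 + 3 + 5 + 3 + 2 + 7 + 9 = 53.
Total exposure: 9 shifts.
Posterior: α' = 6 + 53 = 59, β' = 6 + 9 = 15.
The posterior predictive for a window of length T is Negative Binomial with variance T·α'·(β'+T)/β'² = 7·59·22/225 = 9086/225.

9086/225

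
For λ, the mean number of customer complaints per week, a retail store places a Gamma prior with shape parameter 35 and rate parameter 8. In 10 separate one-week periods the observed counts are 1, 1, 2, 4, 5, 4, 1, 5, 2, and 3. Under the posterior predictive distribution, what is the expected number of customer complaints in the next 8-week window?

Total count: 1 + 1 + 2 + 4 + 5 + 4 + 1 + 5 + 2 + 3 = 28.
Total exposure: 10 weeks.
The Gamma prior is conjugate for the Poisson rate, so λ | data ~ Gamma(35+28, 8+10) = Gamma(63, 18).
Predictive mean over an 8-week window = T·E[λ|data] = 8·63/18 = 28.

28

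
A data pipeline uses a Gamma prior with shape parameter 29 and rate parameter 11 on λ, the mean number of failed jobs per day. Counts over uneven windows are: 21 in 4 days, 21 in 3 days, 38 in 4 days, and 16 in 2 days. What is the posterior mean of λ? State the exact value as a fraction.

Total count: 21 + 21 + 38 + 16 = 96.
Total exposure: 4 + 3 + 4 + 2 = 13 days.
Posterior: α' = 29 + 96 = 125, β' = 11 + 13 = 24.
Posterior mean = α'/β' = 125/24.

125/24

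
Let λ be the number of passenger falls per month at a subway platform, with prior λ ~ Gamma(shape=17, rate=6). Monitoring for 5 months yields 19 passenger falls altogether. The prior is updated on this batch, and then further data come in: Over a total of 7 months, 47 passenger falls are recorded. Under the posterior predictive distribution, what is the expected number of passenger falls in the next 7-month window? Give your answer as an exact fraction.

Total count 19 over total exposure 5 months.
After the first batch: Gamma(17 + 19, 6 + 5) = Gamma(36, 11).
Total count 47 over total exposure 7 months.
After the second batch: Gamma(36 + 47, 11 + 7) = Gamma(83, 18).
Predictive mean over a 7-month window = T·E[λ|data] = 7·83/18 = 581/18.

581/18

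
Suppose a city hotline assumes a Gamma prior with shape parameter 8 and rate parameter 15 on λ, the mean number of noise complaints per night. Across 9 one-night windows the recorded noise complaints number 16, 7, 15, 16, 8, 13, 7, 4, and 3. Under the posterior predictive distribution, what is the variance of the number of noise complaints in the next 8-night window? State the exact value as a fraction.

388/9

Total count: 16 + 7 + 15 + 16 + 8 + 13 + 7 + 4 + 3 = 89.
Total exposure: 9 nights.
Posterior: α' = 8 + 89 = 97, β' = 15 + 9 = 24.
The posterior predictive for a window of length T is Negative Binomial with variance T·α'·(β'+T)/β'² = 8·97·32/576 = 388/9.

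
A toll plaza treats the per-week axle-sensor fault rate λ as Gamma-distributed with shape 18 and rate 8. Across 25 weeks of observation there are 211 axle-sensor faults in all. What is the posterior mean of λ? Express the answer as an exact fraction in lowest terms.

229/33

Total count 211 over total exposure 25 weeks.
Conjugate update: add total count to the shape and total exposure to the rate, giving Gamma(229, 33).
Posterior mean = α'/β' = 229/33.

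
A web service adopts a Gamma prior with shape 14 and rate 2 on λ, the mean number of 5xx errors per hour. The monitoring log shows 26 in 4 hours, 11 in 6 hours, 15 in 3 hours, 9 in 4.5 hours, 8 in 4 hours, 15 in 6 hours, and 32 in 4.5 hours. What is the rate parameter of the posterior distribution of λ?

Total count: 26 + 11 + 15 + 9 + 8 + 15 + 32 = 116.
Total exposure: 4 + 6 + 3 + 4.5 + 4 + 6 + 4.5 = 32 hours.
Posterior: α' = 14 + 116 = 130, β' = 2 + 32 = 34.

34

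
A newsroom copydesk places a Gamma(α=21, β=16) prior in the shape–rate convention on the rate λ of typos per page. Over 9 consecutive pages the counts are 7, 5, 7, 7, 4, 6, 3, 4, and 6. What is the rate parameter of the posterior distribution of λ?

Total count: 7 + 5 + 7 + 7 + 4 + 6 + 3 + 4 + 6 = 49.
Total exposure: 9 pages.
Gamma(α, β) with Poisson data over total exposure Σt gives posterior Gamma(α+Σx, β+Σt) = Gamma(70, 25).

25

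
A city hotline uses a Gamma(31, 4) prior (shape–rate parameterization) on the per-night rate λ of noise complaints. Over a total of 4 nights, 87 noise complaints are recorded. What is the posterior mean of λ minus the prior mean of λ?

7

Total count 87 over total exposure 4 nights.
The Gamma prior is conjugate for the Poisson rate, so λ | data ~ Gamma(31+87, 4+4) = Gamma(118, 8).
Posterior mean = 118/8 = 59/4; prior mean = 31/4 = 31/4. Difference = 59/4 − 31/4 = 7.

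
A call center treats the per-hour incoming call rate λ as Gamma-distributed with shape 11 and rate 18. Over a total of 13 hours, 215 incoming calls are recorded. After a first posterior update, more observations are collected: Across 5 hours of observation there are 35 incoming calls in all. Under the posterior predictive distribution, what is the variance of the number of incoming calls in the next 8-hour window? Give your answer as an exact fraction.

Total count 215 over total exposure 13 hours.
After the first batch: Gamma(11 + 215, 18 + 13) = Gamma(226, 31).
Total count 35 over total exposure 5 hours.
After the second batch: Gamma(226 + 35, 31 + 5) = Gamma(261, 36).
The posterior predictive for a window of length T is Negative Binomial with variance T·α'·(β'+T)/β'² = 8·261·44/1296 = 638/9.

638/9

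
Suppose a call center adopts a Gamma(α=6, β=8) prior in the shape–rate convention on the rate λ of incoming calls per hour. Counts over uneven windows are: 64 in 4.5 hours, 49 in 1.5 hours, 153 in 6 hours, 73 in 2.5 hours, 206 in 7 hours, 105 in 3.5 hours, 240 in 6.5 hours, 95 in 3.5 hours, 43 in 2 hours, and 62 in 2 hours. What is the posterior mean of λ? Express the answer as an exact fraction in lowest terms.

1096/47

Total count: 64 + 49 + 153 + 73 + 206 + 105 + 240 + 95 + 43 + 62 = 1090.
Total exposure: 4.5 + 1.5 + 6 + 2.5 + 7 + 3.5 + 6.5 + 3.5 + 2 + 2 = 39 hours.
By Gamma–Poisson conjugacy, the posterior is Gamma(α + Σx, β + Σt) = Gamma(6 + 1090, 8 + 39) = Gamma(1096, 47).
Posterior mean = α'/β' = 1096/47.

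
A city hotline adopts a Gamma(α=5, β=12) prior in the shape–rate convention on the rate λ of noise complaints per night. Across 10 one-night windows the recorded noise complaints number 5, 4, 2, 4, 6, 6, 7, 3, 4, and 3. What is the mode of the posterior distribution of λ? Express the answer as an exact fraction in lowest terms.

Total count: 5 + 4 + 2 + 4 + 6 + 6 + 7 + 3 + 4 + 3 = 44.
Total exposure: 10 nights.
Posterior: α' = 5 + 44 = 49, β' = 12 + 10 = 22.
Posterior mode = (α'−1)/β' = 48/22 = 24/11.

24/11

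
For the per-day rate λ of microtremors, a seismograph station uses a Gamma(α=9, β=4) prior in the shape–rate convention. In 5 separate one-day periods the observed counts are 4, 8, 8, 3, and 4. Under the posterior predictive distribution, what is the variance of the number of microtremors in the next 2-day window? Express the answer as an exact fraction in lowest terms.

Total count: 4 + 8 + 8 + 3 + 4 = 27.
Total exposure: 5 days.
Gamma(α, β) with Poisson data over total exposure Σt gives posterior Gamma(α+Σx, β+Σt) = Gamma(36, 9).
The posterior predictive for a window of length T is Negative Binomial with variance T·α'·(β'+T)/β'² = 2·36·11/81 = 88/9.

88/9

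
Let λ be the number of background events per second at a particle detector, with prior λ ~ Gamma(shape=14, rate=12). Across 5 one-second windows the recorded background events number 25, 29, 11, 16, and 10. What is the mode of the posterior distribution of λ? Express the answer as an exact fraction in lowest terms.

104/17

Total count: 25 + 29 + 11 + 16 + 10 = 91.
Total exposure: 5 seconds.
The Gamma prior is conjugate for the Poisson rate, so λ | data ~ Gamma(14+91, 12+5) = Gamma(105, 17).
Posterior mode = (α'−1)/β' = 104/17.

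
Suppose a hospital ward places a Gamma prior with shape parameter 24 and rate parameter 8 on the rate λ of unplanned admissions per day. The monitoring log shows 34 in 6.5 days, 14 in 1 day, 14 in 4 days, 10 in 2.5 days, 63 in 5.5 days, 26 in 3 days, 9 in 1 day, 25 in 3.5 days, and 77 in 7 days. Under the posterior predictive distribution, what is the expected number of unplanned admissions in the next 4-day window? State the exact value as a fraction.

Total count: 34 + 14 + 14 + 10 + 63 + 26 + 9 + 25 + 77 = 272.
Total exposure: 6.5 + 1 + 4 + 2.5 + 5.5 + 3 + 1 + 3.5 + 7 = 34 days.
By Gamma–Poisson conjugacy, the posterior is Gamma(α + Σx, β + Σt) = Gamma(24 + 272, 8 + 34) = Gamma(296, 42).
Predictive mean over a 4-day window = T·E[λ|data] = 4·296/42 = 592/21.

592/21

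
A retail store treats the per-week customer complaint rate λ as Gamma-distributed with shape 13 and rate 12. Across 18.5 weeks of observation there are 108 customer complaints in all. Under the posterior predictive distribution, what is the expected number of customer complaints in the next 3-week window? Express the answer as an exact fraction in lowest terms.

Total count 108 over total exposure 18.5 weeks.
Gamma(α, β) with Poisson data over total exposure Σt gives posterior Gamma(α+Σx, β+Σt) = Gamma(121, 61/2).
Predictive mean over a 3-week window = T·E[λ|data] = 3·121/(61/2) = 726/61.

726/61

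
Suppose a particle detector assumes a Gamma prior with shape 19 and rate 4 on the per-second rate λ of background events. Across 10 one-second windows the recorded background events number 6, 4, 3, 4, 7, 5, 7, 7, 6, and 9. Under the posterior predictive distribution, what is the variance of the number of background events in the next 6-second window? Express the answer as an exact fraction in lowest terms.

330/7

Total count: 6 + 4 + 3 + 4 + 7 + 5 + 7 + 7 + 6 + 9 = 58.
Total exposure: 10 seconds.
By Gamma–Poisson conjugacy, the posterior is Gamma(α + Σx, β + Σt) = Gamma(19 + 58, 4 + 10) = Gamma(77, 14).
The posterior predictive for a window of length T is Negative Binomial with variance T·α'·(β'+T)/β'² = 6·77·20/196 = 330/7.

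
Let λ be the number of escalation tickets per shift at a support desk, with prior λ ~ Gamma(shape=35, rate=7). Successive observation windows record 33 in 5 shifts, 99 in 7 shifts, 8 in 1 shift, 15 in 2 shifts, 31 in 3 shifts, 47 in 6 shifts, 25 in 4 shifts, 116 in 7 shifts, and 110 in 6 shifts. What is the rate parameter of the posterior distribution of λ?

48

Total count: 33 + 99 + 8 + 15 + 31 + 47 + 25 + 116 + 110 = 484.
Total exposure: 5 + 7 + 1 + 2 + 3 + 6 + 4 + 7 + 6 = 41 shifts.
Gamma(α, β) with Poisson data over total exposure Σt gives posterior Gamma(α+Σx, β+Σt) = Gamma(519, 48).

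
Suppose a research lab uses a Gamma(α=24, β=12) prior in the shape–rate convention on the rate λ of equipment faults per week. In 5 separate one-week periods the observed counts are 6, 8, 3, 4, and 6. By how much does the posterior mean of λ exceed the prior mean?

Total count: 6 + 8 + 3 + 4 + 6 = 27.
Total exposure: 5 weeks.
Conjugate update: add total count to the shape and total exposure to the rate, giving Gamma(51, 17).
Posterior mean = 51/17 = 3; prior mean = 24/12 = 2. Difference = 3 − 2 = 1.

1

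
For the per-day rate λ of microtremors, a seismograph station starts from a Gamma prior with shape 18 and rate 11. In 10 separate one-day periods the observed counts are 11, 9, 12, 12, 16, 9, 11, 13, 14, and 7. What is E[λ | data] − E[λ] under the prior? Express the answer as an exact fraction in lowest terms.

Total count: 11 + 9 + 12 + 12 + 16 + 9 + 11 + 13 + 14 + 7 = 114.
Total exposure: 10 days.
By Gamma–Poisson conjugacy, the posterior is Gamma(α + Σx, β + Σt) = Gamma(18 + 114, 11 + 10) = Gamma(132, 21).
Posterior mean = 132/21 = 44/7; prior mean = 18/11 = 18/11. Difference = 44/7 − 18/11 = 358/77.

358/77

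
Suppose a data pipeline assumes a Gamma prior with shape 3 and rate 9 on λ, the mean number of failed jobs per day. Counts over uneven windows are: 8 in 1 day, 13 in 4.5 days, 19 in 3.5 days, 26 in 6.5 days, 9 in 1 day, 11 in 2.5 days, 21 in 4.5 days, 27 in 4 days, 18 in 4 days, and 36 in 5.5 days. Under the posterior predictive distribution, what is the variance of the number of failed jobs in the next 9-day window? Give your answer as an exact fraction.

94545/2116

Total count: 8 + 13 + 19 + 26 + 9 + 11 + 21 + 27 + 18 + 36 = 188.
Total exposure: 1 + 4.5 + 3.5 + 6.5 + 1 + 2.5 + 4.5 + 4 + 4 + 5.5 = 37 days.
Conjugate update: add total count to the shape and total exposure to the rate, giving Gamma(191, 46).
The posterior predictive for a window of length T is Negative Binomial with variance T·α'·(β'+T)/β'² = 9·191·55/2116 = 94545/2116.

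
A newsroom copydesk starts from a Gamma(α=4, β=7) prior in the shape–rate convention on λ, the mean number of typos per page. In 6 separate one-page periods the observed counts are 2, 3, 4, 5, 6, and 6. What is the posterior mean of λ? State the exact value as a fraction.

Total count: 2 + 3 + 4 + 5 + 6 + 6 = 26.
Total exposure: 6 pages.
Conjugate update: add total count to the shape and total exposure to the rate, giving Gamma(30, 13).
Posterior mean = α'/β' = 30/13.

30/13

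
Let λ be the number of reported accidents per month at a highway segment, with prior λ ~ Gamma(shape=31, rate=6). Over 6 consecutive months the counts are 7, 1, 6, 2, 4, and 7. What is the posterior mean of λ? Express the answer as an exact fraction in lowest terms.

29/6

Total count: 7 + 1 + 6 + 2 + 4 + 7 = 27.
Total exposure: 6 months.
The Gamma prior is conjugate for the Poisson rate, so λ | data ~ Gamma(31+27, 6+6) = Gamma(58, 12).
Posterior mean = α'/β' = 58/12 = 29/6.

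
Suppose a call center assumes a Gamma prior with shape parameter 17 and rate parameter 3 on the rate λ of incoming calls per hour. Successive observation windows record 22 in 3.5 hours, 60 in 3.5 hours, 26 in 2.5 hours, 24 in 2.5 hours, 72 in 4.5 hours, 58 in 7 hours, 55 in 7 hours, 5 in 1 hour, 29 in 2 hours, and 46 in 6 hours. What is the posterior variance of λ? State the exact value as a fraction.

1656/7225

Total count: 22 + 60 + 26 + 24 + 72 + 58 + 55 + 5 + 29 + 46 = 397.
Total exposure: 3.5 + 3.5 + 2.5 + 2.5 + 4.5 + 7 + 7 + 1 + 2 + 6 = 39.5 hours.
By Gamma–Poisson conjugacy, the posterior is Gamma(α + Σx, β + Σt) = Gamma(17 + 397, 3 + 39.5) = Gamma(414, 85/2).
Posterior variance = α'/β'² = 414/(7225/4) = 1656/7225.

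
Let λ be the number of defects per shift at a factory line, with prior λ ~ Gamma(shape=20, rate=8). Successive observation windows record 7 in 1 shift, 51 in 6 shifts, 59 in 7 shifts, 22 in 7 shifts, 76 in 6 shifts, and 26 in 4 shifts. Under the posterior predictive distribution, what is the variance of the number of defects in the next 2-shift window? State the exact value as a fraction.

Total count: 7 + 51 + 59 + 22 + 76 + 26 = 241.
Total exposure: 1 + 6 + 7 + 7 + 6 + 4 = 31 shifts.
By Gamma–Poisson conjugacy, the posterior is Gamma(α + Σx, β + Σt) = Gamma(20 + 241, 8 + 31) = Gamma(261, 39).
The posterior predictive for a window of length T is Negative Binomial with variance T·α'·(β'+T)/β'² = 2·261·41/1521 = 2378/169.

2378/169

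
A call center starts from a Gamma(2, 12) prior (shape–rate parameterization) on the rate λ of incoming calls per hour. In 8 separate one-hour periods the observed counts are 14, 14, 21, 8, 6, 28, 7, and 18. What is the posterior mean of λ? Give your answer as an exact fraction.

59/10

Total count: 14 + 14 + 21 + 8 + 6 + 28 + 7 + 18 = 116.
Total exposure: 8 hours.
By Gamma–Poisson conjugacy, the posterior is Gamma(α + Σx, β + Σt) = Gamma(2 + 116, 12 + 8) = Gamma(118, 20).
Posterior mean = α'/β' = 118/20 = 59/10.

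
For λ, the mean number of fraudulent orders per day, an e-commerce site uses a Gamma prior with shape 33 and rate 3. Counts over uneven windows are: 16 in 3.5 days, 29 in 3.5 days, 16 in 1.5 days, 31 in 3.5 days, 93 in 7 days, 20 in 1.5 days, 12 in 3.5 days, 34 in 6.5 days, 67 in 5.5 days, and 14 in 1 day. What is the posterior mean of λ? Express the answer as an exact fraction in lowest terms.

Total count: 16 + 29 + 16 + 31 + 93 + 20 + 12 + 34 + 67 + 14 = 332.
Total exposure: 3.5 + 3.5 + 1.5 + 3.5 + 7 + 1.5 + 3.5 + 6.5 + 5.5 + 1 = 37 days.
Conjugate update: add total count to the shape and total exposure to the rate, giving Gamma(365, 40).
Posterior mean = α'/β' = 365/40 = 73/8.

73/8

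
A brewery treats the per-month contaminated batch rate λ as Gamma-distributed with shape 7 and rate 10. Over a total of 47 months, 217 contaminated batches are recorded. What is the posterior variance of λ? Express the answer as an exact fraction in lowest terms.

224/3249

Total count 217 over total exposure 47 months.
Gamma(α, β) with Poisson data over total exposure Σt gives posterior Gamma(α+Σx, β+Σt) = Gamma(224, 57).
Posterior variance = α'/β'² = 224/3249.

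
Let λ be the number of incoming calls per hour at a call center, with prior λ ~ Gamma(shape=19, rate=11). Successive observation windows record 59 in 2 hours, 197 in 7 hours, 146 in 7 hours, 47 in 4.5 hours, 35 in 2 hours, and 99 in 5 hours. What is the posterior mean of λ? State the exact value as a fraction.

Total count: 59 + 197 + 146 + 47 + 35 + 99 = 583.
Total exposure: 2 + 7 + 7 + 4.5 + 2 + 5 = 27.5 hours.
The Gamma prior is conjugate for the Poisson rate, so λ | data ~ Gamma(19+583, 11+27.5) = Gamma(602, 77/2).
Posterior mean = α'/β' = 602/(77/2) = 172/11.

172/11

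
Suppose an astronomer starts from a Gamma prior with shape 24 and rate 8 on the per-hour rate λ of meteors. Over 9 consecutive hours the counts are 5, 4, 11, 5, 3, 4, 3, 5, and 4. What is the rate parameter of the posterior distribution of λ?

Total count: 5 + 4 + 11 + 5 + 3 + 4 + 3 + 5 + 4 = 44.
Total exposure: 9 hours.
The Gamma prior is conjugate for the Poisson rate, so λ | data ~ Gamma(24+44, 8+9) = Gamma(68, 17).

17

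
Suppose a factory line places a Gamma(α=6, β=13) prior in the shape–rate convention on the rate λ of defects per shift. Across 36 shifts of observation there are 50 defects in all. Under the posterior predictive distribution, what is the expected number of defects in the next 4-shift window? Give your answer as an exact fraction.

32/7

Total count 50 over total exposure 36 shifts.
The Gamma prior is conjugate for the Poisson rate, so λ | data ~ Gamma(6+50, 13+36) = Gamma(56, 49).
Predictive mean over a 4-shift window = T·E[λ|data] = 4·56/49 = 32/7.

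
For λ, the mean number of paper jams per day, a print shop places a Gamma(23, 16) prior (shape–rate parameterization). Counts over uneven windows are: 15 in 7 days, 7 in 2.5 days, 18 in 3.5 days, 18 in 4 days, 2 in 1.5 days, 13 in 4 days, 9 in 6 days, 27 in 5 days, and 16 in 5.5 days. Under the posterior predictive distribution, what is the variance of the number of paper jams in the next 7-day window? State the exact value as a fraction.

64232/3025

Total count: 15 + 7 + 18 + 18 + 2 + 13 + 9 + 27 + 16 = 125.
Total exposure: 7 + 2.5 + 3.5 + 4 + 1.5 + 4 + 6 + 5 + 5.5 = 39 days.
Posterior: α' = 23 + 125 = 148, β' = 16 + 39 = 55.
The posterior predictive for a window of length T is Negative Binomial with variance T·α'·(β'+T)/β'² = 7·148·62/3025 = 64232/3025.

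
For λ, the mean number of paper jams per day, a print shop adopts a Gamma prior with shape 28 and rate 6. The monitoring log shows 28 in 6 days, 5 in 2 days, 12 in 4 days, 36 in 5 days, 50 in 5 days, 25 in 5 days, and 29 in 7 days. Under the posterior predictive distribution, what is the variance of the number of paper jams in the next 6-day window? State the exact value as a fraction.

14697/400

Total count: 28 + 5 + 12 + 36 + 50 + 25 + 29 = 185.
Total exposure: 6 + 2 + 4 + 5 + 5 + 5 + 7 = 34 days.
Conjugate update: add total count to the shape and total exposure to the rate, giving Gamma(213, 40).
The posterior predictive for a window of length T is Negative Binomial with variance T·α'·(β'+T)/β'² = 6·213·46/1600 = 14697/400.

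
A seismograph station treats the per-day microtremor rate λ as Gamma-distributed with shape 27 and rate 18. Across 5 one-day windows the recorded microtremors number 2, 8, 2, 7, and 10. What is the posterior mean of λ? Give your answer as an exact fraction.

Total count: 2 + 8 + 2 + 7 + 10 = 29.
Total exposure: 5 days.
Gamma(α, β) with Poisson data over total exposure Σt gives posterior Gamma(α+Σx, β+Σt) = Gamma(56, 23).
Posterior mean = α'/β' = 56/23.

56/23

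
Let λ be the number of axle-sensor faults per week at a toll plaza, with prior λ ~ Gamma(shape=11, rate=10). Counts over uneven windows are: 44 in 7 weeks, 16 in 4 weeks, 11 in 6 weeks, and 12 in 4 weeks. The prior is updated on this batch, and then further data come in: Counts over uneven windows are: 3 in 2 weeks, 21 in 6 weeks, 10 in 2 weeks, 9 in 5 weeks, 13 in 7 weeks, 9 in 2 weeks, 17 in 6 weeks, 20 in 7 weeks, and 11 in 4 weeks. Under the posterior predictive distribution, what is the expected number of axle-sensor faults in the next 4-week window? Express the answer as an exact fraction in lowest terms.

23/2

Total count: 44 + 16 + 11 + 12 = 83.
Total exposure: 7 + 4 + 6 + 4 = 21 weeks.
After the first batch: Gamma(11 + 83, 10 + 21) = Gamma(94, 31).
Total count: 3 + 21 + 10 + 9 + 13 + 9 + 17 + 20 + 11 = 113.
Total exposure: 2 + 6 + 2 + 5 + 7 + 2 + 6 + 7 + 4 = 41 weeks.
After the second batch: Gamma(94 + 113, 31 + 41) = Gamma(207, 72).
Predictive mean over a 4-week window = T·E[λ|data] = 4·207/72 = 23/2.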